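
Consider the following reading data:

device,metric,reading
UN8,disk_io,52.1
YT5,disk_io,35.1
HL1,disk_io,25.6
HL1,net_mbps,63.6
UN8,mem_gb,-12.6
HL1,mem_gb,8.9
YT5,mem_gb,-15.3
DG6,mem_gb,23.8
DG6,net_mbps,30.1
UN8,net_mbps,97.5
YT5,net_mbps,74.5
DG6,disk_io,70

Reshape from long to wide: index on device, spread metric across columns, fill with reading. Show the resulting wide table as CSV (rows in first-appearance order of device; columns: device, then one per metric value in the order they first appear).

Columns: device plus the 3 distinct metric values (disk_io, net_mbps, mem_gb).
For example, row UN8 column disk_io takes reading=52.1 from the long row (UN8, disk_io).

device,disk_io,net_mbps,mem_gb
UN8,52.1,97.5,-12.6
YT5,35.1,74.5,-15.3
HL1,25.6,63.6,8.9
DG6,70,30.1,23.8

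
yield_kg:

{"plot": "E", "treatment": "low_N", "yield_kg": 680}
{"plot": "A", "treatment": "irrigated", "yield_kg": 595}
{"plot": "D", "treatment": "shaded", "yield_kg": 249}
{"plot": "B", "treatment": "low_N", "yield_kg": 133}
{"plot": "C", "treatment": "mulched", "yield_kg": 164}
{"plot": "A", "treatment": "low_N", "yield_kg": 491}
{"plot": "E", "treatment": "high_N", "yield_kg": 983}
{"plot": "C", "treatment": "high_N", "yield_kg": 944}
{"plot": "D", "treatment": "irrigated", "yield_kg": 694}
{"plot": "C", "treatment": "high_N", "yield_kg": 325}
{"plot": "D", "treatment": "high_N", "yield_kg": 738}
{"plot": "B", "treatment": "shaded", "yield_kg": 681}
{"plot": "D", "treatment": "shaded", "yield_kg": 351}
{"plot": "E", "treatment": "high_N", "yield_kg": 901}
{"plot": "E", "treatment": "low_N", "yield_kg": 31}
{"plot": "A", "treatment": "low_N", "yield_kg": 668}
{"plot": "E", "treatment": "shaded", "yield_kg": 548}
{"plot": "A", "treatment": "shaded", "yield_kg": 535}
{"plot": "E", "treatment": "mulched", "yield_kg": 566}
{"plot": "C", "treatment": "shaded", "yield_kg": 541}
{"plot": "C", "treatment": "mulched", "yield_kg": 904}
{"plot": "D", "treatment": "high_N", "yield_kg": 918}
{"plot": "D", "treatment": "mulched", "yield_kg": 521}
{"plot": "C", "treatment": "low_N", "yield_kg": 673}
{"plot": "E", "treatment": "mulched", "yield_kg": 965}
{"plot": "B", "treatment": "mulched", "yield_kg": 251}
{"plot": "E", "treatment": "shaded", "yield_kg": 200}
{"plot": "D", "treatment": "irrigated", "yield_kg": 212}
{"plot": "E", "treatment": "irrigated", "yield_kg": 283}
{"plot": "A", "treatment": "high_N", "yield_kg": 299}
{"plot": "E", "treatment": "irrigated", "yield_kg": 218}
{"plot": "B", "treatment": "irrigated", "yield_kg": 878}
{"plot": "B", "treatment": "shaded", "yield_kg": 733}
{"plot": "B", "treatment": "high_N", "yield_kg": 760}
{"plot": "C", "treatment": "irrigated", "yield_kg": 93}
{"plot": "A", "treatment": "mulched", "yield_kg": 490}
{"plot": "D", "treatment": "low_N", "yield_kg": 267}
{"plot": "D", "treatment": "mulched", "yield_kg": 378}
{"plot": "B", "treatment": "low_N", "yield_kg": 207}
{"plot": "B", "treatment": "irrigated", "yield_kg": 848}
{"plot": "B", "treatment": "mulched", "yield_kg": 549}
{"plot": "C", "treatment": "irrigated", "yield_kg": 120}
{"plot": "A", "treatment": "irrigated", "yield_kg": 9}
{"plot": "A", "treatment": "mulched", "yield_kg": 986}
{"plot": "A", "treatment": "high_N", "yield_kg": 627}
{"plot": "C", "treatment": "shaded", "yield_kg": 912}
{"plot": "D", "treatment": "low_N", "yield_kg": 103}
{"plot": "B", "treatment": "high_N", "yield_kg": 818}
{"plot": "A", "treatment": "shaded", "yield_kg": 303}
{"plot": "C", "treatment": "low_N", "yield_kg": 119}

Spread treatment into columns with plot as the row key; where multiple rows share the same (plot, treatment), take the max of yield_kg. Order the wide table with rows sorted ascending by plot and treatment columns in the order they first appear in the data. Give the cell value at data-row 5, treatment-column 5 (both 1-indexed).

983

With rows sorted ascending by plot, row 5 is plot=E. treatment columns in first-appearance order: low_N, irrigated, shaded, mulched, high_N; column 5 is high_N.
Long rows with plot=E, treatment=high_N: max(983, 901) = 983.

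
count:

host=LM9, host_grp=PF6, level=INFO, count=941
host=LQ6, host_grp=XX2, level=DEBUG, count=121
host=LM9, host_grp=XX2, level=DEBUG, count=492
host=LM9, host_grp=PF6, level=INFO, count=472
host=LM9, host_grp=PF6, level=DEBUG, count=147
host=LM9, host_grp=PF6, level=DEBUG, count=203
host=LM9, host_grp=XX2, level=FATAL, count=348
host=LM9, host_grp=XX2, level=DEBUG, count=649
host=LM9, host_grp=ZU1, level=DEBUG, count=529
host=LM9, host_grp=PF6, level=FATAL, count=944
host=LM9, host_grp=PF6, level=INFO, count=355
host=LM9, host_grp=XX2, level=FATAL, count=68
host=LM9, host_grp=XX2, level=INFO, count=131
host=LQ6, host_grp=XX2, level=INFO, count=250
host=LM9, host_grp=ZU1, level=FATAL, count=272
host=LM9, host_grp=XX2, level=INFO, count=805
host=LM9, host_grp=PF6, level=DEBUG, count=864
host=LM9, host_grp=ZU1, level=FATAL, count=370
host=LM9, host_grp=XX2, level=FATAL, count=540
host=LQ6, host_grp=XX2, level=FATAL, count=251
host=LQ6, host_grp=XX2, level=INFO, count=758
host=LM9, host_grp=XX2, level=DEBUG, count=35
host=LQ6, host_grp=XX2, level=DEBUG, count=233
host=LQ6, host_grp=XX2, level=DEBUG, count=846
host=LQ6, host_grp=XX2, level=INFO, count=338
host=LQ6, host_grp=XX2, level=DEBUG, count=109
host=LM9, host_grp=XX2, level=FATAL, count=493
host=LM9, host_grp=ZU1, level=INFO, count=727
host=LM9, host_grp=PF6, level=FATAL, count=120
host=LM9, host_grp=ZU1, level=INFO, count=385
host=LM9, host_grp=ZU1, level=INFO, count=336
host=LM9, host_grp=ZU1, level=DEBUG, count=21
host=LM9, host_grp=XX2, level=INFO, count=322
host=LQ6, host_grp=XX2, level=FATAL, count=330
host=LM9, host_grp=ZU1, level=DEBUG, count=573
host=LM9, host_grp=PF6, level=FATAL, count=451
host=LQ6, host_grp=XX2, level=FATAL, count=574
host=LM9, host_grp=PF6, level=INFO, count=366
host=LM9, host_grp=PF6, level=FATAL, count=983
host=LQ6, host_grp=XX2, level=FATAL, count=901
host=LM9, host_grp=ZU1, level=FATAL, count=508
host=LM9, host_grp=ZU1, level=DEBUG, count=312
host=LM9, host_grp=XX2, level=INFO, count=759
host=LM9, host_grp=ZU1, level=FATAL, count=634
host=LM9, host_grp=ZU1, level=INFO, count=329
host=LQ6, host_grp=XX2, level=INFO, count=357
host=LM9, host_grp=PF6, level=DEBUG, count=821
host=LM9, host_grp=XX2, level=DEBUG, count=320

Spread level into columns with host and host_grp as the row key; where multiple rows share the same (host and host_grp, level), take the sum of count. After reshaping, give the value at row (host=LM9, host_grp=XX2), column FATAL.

1449

Rows with host=LM9, host_grp=XX2 and level=FATAL: count values are 348, 68, 540, 493.
348 + 68 + 540 + 493 = 1449.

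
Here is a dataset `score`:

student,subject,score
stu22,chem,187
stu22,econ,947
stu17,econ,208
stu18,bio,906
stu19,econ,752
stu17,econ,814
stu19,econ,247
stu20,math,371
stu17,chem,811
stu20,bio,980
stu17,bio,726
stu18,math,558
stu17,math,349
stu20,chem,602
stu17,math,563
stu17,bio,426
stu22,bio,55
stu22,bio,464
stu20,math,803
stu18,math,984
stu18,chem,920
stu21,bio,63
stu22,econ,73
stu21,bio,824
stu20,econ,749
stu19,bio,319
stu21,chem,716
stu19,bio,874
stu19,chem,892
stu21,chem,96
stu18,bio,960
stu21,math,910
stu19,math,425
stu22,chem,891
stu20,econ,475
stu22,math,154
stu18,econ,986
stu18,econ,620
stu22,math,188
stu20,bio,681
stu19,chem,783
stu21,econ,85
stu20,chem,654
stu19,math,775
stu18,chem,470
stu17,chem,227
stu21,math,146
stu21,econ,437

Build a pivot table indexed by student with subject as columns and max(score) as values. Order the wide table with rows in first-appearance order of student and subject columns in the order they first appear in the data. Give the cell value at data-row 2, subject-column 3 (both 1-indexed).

With rows in first-appearance order of student, row 2 is student=stu17. subject columns in first-appearance order: chem, econ, bio, math; column 3 is bio.
Long rows with student=stu17, subject=bio: max(726, 426) = 726.

726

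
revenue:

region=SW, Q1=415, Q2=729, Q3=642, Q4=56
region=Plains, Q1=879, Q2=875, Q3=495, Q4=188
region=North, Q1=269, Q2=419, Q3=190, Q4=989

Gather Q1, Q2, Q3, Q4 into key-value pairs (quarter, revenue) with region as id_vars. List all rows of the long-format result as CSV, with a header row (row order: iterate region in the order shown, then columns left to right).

region,quarter,revenue
SW,Q1,415
SW,Q2,729
SW,Q3,642
SW,Q4,56
Plains,Q1,879
Plains,Q2,875
Plains,Q3,495
Plains,Q4,188
North,Q1,269
North,Q2,419
North,Q3,190
North,Q4,989

Each (region, column) pair becomes one row: 3 × 4 = 12 rows.
For example, (SW, Q1) → revenue=415.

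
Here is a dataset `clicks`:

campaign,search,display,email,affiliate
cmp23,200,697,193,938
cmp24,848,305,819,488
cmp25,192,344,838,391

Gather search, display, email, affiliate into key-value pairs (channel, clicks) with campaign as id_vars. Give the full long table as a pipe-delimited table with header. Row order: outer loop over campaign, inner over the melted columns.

Each (campaign, column) pair becomes one row: 3 × 4 = 12 rows.
For example, (cmp23, search) → clicks=200.

| campaign | channel | clicks |
| cmp23 | search | 200 |
| cmp23 | display | 697 |
| cmp23 | email | 193 |
| cmp23 | affiliate | 938 |
| cmp24 | search | 848 |
| cmp24 | display | 305 |
| cmp24 | email | 819 |
| cmp24 | affiliate | 488 |
| cmp25 | search | 192 |
| cmp25 | display | 344 |
| cmp25 | email | 838 |
| cmp25 | affiliate | 391 |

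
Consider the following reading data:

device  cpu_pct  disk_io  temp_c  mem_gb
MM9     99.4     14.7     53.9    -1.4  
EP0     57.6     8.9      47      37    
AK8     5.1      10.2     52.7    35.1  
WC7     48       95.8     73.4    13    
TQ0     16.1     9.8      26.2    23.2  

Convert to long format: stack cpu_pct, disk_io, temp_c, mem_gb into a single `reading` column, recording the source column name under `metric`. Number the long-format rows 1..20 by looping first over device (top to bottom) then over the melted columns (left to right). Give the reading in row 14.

95.8

20 rows total (5 × 4). Row 14: index ⌊(14-1)/4⌋ = 3 into device → WC7; (14-1) mod 4 = 1 into the melted columns → disk_io.
So row 14 is (WC7, disk_io, 95.8); reading = 95.8.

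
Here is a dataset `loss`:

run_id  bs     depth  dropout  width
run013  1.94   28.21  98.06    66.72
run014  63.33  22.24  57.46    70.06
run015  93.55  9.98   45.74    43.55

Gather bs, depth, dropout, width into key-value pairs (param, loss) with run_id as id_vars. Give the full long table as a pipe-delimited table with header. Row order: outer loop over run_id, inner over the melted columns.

Each (run_id, column) pair becomes one row: 3 × 4 = 12 rows.
For example, (run013, bs) → loss=1.94.

| run_id | param | loss |
| run013 | bs | 1.94 |
| run013 | depth | 28.21 |
| run013 | dropout | 98.06 |
| run013 | width | 66.72 |
| run014 | bs | 63.33 |
| run014 | depth | 22.24 |
| run014 | dropout | 57.46 |
| run014 | width | 70.06 |
| run015 | bs | 93.55 |
| run015 | depth | 9.98 |
| run015 | dropout | 45.74 |
| run015 | width | 43.55 |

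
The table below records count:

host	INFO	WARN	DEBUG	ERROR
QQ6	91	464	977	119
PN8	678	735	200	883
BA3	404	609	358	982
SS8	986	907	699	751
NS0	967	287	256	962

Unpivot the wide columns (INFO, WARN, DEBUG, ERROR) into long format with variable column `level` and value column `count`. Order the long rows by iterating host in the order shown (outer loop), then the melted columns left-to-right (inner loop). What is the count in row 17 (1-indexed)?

20 rows total (5 × 4). Row 17: index ⌊(17-1)/4⌋ = 4 into host → NS0; (17-1) mod 4 = 0 into the melted columns → INFO.
So row 17 is (NS0, INFO, 967); count = 967.

967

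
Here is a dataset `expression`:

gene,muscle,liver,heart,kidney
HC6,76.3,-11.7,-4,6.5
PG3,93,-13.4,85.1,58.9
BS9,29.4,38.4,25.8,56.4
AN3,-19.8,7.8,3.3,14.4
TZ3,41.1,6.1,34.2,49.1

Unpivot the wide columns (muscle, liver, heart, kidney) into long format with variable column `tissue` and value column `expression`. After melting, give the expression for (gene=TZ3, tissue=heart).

Unpivoting turns each (gene, wide-column) pair into one long row.
The wide cell at row TZ3, column heart holds 34.2, so the long row (TZ3, heart) has expression=34.2.

34.2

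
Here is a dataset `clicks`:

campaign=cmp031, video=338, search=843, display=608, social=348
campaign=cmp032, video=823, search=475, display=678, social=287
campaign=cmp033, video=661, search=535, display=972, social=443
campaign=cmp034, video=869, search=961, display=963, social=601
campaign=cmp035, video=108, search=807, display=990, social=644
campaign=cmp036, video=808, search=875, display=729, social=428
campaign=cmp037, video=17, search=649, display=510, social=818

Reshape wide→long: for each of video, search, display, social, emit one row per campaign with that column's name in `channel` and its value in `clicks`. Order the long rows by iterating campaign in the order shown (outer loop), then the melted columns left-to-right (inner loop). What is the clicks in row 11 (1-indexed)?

28 rows total (7 × 4). Row 11: index ⌊(11-1)/4⌋ = 2 into campaign → cmp033; (11-1) mod 4 = 2 into the melted columns → display.
So row 11 is (cmp033, display, 972); clicks = 972.

972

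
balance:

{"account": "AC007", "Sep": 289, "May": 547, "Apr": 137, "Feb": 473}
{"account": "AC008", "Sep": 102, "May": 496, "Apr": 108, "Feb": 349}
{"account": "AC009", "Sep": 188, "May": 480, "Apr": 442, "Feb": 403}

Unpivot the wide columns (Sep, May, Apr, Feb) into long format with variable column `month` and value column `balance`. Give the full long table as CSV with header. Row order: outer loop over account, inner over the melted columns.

account,month,balance
AC007,Sep,289
AC007,May,547
AC007,Apr,137
AC007,Feb,473
AC008,Sep,102
AC008,May,496
AC008,Apr,108
AC008,Feb,349
AC009,Sep,188
AC009,May,480
AC009,Apr,442
AC009,Feb,403

Each (account, column) pair becomes one row: 3 × 4 = 12 rows.
For example, (AC007, Sep) → balance=289.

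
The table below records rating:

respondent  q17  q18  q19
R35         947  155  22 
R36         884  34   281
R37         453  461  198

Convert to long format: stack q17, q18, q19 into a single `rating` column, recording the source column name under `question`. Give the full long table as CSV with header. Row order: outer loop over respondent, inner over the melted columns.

respondent,question,rating
R35,q17,947
R35,q18,155
R35,q19,22
R36,q17,884
R36,q18,34
R36,q19,281
R37,q17,453
R37,q18,461
R37,q19,198

Each (respondent, column) pair becomes one row: 3 × 3 = 9 rows.
For example, (R35, q17) → rating=947.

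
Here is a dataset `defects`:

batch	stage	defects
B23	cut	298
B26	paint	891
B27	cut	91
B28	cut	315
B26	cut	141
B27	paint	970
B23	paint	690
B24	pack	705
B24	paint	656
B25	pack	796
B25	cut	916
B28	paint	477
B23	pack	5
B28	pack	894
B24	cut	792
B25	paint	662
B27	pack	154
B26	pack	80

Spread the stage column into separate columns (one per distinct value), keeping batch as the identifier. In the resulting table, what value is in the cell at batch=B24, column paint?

Wide layout: rows indexed by batch, columns are the 3 distinct stage values (cut, paint, pack).
Cell (batch=B24, stage=paint) draws from the long row where batch=B24 and stage=paint, which has defects=656.

656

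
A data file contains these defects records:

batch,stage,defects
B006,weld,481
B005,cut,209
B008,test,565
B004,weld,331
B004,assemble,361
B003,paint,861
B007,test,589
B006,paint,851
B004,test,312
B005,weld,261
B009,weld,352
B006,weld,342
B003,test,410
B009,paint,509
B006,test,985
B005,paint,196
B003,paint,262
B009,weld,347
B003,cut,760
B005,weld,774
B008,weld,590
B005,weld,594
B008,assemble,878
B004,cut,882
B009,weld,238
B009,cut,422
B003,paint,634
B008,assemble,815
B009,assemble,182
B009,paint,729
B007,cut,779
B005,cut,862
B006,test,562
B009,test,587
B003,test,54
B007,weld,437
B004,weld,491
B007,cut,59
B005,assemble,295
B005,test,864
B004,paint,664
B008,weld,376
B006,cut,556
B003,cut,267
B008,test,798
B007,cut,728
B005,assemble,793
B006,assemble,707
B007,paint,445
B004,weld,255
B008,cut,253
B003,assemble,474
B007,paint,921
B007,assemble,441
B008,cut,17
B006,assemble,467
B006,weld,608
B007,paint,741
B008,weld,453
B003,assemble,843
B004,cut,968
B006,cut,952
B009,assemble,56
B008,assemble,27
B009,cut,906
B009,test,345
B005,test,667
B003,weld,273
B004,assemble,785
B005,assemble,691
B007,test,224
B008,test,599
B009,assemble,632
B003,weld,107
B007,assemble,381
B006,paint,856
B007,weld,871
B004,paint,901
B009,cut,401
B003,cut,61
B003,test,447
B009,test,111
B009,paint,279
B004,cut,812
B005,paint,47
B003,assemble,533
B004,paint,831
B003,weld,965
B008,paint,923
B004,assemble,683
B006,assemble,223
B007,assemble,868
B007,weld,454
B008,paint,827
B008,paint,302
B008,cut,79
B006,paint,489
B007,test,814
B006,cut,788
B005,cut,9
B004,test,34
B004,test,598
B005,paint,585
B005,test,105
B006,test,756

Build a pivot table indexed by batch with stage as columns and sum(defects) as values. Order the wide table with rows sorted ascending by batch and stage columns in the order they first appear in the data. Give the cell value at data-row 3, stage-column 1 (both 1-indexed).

1629

With rows sorted ascending by batch, row 3 is batch=B005. stage columns in first-appearance order: weld, cut, test, assemble, paint; column 1 is weld.
Long rows with batch=B005, stage=weld: 261 + 774 + 594 = 1629.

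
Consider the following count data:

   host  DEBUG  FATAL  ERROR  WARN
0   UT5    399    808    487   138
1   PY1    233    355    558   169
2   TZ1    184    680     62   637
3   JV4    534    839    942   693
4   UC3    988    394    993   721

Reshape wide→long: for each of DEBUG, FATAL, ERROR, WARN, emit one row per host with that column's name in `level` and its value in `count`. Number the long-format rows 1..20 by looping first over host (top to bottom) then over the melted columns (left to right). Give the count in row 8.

20 rows total (5 × 4). Row 8: index ⌊(8-1)/4⌋ = 1 into host → PY1; (8-1) mod 4 = 3 into the melted columns → WARN.
So row 8 is (PY1, WARN, 169); count = 169.

169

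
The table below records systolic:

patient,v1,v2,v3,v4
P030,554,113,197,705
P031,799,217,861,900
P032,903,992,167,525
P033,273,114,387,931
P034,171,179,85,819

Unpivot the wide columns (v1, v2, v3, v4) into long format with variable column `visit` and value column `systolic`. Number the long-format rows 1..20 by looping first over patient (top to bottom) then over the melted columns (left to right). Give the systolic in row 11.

167

20 rows total (5 × 4). Row 11: index ⌊(11-1)/4⌋ = 2 into patient → P032; (11-1) mod 4 = 2 into the melted columns → v3.
So row 11 is (P032, v3, 167); systolic = 167.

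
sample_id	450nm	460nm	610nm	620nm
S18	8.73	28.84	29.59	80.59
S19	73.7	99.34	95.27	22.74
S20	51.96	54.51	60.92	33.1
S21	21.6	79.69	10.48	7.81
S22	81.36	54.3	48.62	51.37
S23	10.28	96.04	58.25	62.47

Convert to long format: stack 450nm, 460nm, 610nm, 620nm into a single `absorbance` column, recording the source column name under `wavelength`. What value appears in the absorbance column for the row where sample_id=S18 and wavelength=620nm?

80.59

Unpivoting turns each (sample_id, wide-column) pair into one long row.
The wide cell at row S18, column 620nm holds 80.59, so the long row (S18, 620nm) has absorbance=80.59.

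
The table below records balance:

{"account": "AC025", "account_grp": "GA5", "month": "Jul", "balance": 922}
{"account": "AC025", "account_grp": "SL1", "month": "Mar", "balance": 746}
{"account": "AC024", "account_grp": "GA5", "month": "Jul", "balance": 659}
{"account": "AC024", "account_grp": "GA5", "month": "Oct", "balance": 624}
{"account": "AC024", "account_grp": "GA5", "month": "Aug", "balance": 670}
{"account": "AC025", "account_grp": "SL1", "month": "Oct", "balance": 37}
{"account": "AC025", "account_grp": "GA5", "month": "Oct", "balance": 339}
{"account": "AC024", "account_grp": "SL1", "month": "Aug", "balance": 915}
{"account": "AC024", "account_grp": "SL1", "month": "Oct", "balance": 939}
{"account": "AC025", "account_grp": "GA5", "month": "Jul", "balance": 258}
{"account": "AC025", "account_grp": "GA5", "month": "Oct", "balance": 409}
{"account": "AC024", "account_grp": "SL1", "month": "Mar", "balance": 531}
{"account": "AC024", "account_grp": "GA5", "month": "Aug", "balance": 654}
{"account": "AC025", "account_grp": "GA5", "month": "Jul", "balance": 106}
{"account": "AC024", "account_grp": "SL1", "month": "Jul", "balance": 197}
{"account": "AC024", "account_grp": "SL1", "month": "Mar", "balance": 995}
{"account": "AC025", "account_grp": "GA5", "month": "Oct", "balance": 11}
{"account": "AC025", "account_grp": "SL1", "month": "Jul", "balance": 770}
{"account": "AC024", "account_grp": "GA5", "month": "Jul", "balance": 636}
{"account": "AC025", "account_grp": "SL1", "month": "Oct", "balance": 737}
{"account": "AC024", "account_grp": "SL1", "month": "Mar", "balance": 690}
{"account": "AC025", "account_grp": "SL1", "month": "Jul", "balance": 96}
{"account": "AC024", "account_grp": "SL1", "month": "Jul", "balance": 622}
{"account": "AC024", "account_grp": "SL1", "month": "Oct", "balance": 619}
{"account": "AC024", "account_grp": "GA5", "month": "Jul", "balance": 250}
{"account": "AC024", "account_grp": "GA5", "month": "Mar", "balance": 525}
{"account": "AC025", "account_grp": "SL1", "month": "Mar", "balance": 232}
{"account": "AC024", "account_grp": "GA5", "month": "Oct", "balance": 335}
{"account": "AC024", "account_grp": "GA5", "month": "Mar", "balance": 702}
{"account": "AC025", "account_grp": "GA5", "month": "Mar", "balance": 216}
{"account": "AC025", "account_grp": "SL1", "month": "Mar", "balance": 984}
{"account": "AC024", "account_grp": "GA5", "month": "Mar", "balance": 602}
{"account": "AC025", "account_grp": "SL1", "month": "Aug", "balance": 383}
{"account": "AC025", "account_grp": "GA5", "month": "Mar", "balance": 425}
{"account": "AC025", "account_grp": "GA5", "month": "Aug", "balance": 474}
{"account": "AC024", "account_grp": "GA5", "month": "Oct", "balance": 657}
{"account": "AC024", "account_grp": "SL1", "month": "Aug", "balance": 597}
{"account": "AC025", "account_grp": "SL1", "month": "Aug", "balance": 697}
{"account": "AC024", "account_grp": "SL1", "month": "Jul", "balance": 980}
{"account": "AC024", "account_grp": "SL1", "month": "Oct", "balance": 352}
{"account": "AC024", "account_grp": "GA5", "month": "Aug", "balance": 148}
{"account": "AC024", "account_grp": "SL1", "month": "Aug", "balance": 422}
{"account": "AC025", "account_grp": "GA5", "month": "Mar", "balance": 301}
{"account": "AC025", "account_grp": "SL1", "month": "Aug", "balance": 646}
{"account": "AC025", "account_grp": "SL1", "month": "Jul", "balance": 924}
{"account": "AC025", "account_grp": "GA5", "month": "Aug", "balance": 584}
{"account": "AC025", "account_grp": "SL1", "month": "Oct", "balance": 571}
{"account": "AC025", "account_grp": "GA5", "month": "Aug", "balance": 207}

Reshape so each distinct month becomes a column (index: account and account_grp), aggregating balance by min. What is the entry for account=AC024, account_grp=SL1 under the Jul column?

Rows with account=AC024, account_grp=SL1 and month=Jul: balance values are 197, 622, 980.
min(197, 622, 980) = 197.

197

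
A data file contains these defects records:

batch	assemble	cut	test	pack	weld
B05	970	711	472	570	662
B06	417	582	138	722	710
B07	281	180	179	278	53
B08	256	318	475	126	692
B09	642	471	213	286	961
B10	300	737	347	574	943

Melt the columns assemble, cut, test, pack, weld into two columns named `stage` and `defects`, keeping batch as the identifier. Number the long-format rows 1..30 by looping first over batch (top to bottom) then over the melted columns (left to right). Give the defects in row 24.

286

30 rows total (6 × 5). Row 24: index ⌊(24-1)/5⌋ = 4 into batch → B09; (24-1) mod 5 = 3 into the melted columns → pack.
So row 24 is (B09, pack, 286); defects = 286.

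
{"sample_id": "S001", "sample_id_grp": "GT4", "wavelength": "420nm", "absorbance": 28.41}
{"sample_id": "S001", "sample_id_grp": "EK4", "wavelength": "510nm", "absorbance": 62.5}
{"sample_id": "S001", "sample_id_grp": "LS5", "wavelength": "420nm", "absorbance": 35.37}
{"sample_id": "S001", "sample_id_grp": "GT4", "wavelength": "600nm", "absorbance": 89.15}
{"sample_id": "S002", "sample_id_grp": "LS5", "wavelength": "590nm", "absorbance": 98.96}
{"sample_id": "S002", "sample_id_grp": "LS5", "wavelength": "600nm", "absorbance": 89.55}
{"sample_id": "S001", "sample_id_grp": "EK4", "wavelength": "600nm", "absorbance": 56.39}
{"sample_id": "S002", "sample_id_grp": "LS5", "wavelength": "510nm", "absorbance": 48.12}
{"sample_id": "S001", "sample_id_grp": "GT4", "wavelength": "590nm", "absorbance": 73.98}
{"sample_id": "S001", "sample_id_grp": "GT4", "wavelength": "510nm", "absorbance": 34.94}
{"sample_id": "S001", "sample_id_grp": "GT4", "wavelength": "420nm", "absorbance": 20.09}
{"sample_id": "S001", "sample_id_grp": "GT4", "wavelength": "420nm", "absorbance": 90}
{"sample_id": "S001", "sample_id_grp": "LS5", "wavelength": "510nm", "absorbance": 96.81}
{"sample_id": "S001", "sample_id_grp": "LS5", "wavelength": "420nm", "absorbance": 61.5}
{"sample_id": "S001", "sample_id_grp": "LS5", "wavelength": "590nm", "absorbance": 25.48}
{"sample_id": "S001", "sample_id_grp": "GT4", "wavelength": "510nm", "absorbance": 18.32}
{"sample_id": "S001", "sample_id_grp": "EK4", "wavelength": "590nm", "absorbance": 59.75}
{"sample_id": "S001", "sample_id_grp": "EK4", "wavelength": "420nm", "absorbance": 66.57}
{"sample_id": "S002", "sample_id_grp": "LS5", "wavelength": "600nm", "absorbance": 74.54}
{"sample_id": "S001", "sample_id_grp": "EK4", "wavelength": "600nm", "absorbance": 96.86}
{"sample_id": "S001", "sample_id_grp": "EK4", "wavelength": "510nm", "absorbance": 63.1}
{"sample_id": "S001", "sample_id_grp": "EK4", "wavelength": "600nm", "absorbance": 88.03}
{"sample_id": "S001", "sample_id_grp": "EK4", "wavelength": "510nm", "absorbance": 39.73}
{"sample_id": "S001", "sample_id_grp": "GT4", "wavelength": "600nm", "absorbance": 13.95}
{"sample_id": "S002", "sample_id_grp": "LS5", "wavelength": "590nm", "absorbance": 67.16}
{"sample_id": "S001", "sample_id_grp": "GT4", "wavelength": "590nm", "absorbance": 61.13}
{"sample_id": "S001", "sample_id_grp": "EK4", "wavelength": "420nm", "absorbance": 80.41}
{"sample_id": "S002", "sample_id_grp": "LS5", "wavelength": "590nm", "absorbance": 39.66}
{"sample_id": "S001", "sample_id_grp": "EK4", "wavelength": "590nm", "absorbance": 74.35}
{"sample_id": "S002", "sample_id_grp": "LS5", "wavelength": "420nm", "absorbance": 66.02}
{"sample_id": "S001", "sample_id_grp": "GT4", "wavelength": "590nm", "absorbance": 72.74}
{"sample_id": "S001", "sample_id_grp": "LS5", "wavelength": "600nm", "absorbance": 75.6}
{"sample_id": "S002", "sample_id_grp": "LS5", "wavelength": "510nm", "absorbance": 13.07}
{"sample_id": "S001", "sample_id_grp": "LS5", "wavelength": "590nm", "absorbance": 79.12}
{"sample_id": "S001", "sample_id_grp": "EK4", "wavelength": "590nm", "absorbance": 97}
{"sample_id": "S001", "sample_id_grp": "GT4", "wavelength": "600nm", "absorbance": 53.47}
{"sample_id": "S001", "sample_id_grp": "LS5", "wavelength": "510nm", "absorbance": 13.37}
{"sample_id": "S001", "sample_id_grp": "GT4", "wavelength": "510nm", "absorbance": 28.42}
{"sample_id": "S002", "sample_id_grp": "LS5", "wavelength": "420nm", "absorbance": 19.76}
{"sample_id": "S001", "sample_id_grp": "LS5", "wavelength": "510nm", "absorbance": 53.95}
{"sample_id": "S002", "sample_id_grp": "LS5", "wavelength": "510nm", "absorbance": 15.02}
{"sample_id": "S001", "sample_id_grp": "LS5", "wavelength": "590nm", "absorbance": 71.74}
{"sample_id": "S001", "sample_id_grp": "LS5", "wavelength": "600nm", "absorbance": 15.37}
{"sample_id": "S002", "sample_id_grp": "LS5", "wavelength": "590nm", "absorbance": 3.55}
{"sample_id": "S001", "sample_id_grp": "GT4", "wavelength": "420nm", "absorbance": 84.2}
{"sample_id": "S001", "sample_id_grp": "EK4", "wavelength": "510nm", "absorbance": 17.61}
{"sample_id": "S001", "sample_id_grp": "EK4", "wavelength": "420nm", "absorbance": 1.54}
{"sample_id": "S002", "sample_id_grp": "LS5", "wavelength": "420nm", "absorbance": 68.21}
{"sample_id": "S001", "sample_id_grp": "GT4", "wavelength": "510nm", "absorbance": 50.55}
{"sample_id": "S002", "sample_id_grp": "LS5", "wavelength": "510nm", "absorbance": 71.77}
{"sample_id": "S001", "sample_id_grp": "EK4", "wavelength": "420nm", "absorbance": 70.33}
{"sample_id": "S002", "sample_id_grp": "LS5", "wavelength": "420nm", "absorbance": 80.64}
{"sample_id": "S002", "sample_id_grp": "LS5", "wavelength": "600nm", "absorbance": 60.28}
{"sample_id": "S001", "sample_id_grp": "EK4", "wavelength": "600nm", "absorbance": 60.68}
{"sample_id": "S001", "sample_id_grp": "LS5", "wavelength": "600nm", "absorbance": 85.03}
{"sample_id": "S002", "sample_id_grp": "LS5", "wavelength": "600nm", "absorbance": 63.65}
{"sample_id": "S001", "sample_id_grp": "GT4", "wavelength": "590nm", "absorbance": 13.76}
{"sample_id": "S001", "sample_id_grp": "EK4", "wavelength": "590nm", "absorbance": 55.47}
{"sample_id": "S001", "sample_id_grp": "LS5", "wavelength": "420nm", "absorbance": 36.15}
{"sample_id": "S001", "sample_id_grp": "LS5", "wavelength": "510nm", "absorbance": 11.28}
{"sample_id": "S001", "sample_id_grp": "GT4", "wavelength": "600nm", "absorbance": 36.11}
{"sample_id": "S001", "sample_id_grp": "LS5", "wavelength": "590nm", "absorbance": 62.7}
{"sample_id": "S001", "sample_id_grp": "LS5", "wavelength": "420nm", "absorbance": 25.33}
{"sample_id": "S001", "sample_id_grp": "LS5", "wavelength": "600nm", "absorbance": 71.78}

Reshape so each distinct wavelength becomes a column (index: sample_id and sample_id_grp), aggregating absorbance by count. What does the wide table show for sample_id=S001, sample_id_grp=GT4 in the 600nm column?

4

Rows with sample_id=S001, sample_id_grp=GT4 and wavelength=600nm: absorbance values are 89.15, 13.95, 53.47, 36.11.
4 rows match — count = 4.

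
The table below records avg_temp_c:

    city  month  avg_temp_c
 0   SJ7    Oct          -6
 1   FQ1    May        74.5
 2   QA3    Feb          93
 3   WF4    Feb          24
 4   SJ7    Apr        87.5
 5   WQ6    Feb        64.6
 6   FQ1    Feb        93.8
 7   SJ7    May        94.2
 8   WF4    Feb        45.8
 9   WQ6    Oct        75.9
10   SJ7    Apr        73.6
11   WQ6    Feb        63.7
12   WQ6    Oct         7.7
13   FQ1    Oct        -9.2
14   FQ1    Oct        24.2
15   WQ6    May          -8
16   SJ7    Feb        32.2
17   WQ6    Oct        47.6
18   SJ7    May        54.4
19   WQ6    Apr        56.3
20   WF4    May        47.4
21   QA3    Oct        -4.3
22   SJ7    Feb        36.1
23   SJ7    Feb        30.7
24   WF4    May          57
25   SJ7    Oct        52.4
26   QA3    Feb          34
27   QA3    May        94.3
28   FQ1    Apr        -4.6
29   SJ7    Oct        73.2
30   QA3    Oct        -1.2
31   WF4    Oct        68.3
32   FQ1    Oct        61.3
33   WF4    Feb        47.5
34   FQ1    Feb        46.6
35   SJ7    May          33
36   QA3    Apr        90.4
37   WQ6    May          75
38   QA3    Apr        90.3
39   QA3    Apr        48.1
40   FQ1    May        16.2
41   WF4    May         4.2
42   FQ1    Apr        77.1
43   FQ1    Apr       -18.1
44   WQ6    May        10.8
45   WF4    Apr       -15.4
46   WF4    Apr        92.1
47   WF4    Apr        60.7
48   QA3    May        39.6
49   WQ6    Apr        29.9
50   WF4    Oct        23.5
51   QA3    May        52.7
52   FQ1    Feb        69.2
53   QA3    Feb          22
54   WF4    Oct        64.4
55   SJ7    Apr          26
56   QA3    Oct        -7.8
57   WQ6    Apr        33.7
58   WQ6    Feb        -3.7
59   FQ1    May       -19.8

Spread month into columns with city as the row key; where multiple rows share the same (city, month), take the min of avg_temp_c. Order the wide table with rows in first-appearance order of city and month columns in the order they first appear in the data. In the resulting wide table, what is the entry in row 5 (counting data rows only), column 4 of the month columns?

29.9

With rows in first-appearance order of city, row 5 is city=WQ6. month columns in first-appearance order: Oct, May, Feb, Apr; column 4 is Apr.
Long rows with city=WQ6, month=Apr: min(56.3, 29.9, 33.7) = 29.9.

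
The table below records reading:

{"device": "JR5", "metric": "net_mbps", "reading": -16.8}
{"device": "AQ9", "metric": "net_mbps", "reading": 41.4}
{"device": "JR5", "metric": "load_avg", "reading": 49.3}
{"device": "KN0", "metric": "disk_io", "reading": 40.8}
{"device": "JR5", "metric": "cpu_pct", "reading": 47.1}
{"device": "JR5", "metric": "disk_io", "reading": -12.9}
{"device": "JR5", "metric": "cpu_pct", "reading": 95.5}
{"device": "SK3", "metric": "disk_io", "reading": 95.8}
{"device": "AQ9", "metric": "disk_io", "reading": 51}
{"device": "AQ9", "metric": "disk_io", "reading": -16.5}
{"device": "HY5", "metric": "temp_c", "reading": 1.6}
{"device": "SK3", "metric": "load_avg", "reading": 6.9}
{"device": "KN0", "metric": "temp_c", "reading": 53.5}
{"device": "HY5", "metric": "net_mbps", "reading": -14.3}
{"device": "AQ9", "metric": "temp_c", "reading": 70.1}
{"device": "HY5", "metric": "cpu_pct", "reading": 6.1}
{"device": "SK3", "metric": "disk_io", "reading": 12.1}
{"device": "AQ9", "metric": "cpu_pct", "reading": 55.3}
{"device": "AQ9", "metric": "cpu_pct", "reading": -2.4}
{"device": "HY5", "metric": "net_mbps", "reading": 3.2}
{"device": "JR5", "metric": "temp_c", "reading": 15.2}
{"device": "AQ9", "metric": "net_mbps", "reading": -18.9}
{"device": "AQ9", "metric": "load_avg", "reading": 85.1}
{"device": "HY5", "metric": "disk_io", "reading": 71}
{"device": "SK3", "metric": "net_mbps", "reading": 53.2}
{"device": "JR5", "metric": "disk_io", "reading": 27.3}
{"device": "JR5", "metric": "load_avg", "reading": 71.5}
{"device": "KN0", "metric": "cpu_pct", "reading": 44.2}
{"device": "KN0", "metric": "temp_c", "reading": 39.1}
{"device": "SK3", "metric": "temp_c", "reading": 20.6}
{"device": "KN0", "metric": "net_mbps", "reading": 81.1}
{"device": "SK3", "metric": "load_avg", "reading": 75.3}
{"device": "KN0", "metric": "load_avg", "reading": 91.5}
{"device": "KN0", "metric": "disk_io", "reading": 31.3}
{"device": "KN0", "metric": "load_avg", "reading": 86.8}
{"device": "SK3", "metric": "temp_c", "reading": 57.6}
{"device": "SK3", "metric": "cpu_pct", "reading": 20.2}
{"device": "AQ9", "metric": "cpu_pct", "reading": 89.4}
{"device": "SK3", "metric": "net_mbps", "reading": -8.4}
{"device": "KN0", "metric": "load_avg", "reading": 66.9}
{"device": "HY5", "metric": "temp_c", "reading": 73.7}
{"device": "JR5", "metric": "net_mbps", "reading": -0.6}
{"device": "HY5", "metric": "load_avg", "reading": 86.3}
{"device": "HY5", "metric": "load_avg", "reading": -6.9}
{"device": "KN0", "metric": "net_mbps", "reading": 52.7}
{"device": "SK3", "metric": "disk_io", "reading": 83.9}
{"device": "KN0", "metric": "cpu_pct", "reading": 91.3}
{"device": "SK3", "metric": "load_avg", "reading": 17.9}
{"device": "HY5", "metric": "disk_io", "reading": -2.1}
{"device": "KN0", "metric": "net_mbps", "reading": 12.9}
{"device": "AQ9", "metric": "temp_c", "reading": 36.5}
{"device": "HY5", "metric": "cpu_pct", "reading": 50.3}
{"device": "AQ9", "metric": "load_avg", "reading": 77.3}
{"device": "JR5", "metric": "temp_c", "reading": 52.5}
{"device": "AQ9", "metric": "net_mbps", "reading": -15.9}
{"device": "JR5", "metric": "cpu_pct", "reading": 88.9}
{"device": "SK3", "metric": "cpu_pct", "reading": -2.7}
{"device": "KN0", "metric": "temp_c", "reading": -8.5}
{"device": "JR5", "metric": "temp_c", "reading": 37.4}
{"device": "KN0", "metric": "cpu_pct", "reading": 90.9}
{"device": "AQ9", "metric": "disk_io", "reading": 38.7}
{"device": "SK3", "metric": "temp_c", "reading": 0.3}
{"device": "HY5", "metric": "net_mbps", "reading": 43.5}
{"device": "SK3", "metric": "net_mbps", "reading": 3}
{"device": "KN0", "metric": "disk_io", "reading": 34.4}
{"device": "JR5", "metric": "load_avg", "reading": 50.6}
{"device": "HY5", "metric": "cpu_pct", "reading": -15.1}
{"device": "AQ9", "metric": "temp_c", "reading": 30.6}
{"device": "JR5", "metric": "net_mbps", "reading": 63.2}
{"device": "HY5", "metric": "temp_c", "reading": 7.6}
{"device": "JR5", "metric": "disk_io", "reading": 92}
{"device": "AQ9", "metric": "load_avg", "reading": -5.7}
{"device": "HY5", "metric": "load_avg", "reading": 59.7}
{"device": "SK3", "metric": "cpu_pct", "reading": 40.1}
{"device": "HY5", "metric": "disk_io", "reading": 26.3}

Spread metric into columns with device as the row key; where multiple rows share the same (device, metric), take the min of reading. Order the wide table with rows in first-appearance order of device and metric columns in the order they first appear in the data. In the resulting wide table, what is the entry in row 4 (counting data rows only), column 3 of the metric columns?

12.1

With rows in first-appearance order of device, row 4 is device=SK3. metric columns in first-appearance order: net_mbps, load_avg, disk_io, cpu_pct, temp_c; column 3 is disk_io.
Long rows with device=SK3, metric=disk_io: min(95.8, 12.1, 83.9) = 12.1.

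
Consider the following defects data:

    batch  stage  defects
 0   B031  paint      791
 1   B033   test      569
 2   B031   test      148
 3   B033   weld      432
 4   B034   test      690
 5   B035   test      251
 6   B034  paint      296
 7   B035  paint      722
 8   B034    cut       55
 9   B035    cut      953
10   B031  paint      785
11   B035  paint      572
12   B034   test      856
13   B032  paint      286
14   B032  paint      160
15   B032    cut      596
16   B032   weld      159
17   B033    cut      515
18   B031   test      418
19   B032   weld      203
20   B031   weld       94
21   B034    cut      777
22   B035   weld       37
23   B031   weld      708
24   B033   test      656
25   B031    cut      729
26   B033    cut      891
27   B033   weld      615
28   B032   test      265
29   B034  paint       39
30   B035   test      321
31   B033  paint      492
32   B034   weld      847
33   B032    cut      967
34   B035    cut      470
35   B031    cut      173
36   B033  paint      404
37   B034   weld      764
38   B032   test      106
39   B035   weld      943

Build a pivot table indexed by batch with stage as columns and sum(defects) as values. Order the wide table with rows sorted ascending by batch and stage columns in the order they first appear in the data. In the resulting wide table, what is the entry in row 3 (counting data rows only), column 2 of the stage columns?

With rows sorted ascending by batch, row 3 is batch=B033. stage columns in first-appearance order: paint, test, weld, cut; column 2 is test.
Long rows with batch=B033, stage=test: 569 + 656 = 1225.

1225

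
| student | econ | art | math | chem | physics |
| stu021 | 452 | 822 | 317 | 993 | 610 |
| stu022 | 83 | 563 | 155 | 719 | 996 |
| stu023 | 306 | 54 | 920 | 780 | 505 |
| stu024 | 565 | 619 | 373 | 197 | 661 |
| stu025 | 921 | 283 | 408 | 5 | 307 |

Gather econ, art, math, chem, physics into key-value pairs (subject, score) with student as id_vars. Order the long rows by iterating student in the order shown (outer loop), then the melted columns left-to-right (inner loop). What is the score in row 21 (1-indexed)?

25 rows total (5 × 5). Row 21: index ⌊(21-1)/5⌋ = 4 into student → stu025; (21-1) mod 5 = 0 into the melted columns → econ.
So row 21 is (stu025, econ, 921); score = 921.

921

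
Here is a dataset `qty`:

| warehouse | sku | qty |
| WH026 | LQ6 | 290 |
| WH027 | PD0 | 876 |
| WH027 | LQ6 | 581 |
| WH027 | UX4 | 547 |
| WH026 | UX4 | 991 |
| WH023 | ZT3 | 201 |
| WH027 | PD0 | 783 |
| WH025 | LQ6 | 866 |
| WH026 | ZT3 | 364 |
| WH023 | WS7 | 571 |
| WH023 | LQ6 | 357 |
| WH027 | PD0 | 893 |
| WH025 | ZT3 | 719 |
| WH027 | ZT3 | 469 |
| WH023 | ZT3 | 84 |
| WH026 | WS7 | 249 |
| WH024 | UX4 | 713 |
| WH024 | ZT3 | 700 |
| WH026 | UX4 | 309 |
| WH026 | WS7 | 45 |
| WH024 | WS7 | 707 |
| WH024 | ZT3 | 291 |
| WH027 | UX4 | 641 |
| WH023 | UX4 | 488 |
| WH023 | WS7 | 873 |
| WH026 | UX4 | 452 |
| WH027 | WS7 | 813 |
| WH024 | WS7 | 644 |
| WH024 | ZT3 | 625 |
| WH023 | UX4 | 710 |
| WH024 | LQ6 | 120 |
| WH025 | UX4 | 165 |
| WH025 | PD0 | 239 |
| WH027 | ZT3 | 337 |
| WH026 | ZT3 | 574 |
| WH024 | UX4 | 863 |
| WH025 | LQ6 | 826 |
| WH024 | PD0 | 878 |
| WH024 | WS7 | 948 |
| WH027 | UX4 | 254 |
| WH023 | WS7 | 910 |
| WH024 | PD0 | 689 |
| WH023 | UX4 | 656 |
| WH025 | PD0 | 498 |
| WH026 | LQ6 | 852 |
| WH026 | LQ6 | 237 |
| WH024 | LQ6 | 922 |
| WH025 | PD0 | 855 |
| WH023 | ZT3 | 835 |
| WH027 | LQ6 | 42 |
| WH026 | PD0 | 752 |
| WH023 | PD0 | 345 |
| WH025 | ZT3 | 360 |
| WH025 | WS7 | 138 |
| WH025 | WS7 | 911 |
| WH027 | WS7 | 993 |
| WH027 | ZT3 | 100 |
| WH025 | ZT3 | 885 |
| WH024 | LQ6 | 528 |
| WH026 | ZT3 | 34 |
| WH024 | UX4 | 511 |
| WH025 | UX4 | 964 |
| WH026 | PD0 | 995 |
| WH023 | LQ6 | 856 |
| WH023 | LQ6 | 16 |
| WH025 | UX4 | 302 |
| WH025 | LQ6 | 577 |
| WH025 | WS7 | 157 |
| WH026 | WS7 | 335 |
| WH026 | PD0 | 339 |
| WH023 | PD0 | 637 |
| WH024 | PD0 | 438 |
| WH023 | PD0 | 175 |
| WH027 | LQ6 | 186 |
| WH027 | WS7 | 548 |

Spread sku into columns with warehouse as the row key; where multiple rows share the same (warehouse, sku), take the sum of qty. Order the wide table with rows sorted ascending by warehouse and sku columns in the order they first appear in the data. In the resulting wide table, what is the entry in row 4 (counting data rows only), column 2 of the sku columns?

With rows sorted ascending by warehouse, row 4 is warehouse=WH026. sku columns in first-appearance order: LQ6, PD0, UX4, ZT3, WS7; column 2 is PD0.
Long rows with warehouse=WH026, sku=PD0: 752 + 995 + 339 = 2086.

2086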